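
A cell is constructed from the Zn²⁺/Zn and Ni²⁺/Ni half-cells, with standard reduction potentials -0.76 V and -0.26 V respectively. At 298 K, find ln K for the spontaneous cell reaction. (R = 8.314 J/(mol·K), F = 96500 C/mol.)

E°_cell = -0.26 − (-0.76) = 0.50 V, with n = 2 electrons transferred.
At equilibrium E = 0, so the Nernst equation gives ln K = nFE°/RT = (2)(96500)(0.50)/((8.314)(298)) = 38.95.

ln K = 38.9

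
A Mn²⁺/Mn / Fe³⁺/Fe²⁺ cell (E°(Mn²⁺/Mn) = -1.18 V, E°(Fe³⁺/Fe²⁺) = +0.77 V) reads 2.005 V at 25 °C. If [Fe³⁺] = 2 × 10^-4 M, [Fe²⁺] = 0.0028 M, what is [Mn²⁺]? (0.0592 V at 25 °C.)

From the Nernst equation, log Q = n(E° − E)/0.0592 = 2(1.95 − 2.005)/0.0592 = -1.858, so Q = 0.0139.
With Q = [Mn²⁺]·[Fe²⁺]^2/[Fe³⁺]^2 and the known concentrations, [Mn²⁺] in the numerator gives [Mn²⁺] = 7.1 × 10^-5 M.

7.1 × 10^-5 M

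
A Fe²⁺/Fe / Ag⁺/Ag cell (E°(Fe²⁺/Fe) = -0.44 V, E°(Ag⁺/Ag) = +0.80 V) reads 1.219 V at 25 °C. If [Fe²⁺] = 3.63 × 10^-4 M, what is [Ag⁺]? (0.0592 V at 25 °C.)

0.0084 M

From the Nernst equation, log Q = n(E° − E)/0.0592 = 2(1.24 − 1.219)/0.0592 = 0.709, so Q = 5.12.
With Q = [Fe²⁺]/[Ag⁺]^2 and the known concentrations, [Ag⁺]^2 in the denominator gives [Ag⁺] = 0.0084 M.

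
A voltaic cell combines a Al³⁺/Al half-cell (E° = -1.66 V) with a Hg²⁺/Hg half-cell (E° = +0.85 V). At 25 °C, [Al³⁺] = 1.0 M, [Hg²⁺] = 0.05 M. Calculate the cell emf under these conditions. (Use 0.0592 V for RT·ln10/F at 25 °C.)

The Hg²⁺/Hg couple has the higher reduction potential and acts as the cathode, so E°_cell = +0.85 − (-1.66) = 2.51 V.
Balancing electrons gives n = 6; the reaction quotient is Q = [Al³⁺]^2/[Hg²⁺]^3 = 8000.
At 25 °C, E = E° − (0.0592/n) log Q = 2.51 − (0.0592/6)(3.903) = 2.510 − 0.039 = 2.471 V.

2.47 V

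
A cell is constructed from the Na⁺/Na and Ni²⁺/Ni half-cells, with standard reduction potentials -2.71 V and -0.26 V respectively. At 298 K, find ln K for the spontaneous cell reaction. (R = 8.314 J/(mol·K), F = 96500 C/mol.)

E°_cell = -0.26 − (-2.71) = 2.45 V, with n = 2 electrons transferred.
At equilibrium E = 0, so the Nernst equation gives ln K = nFE°/RT = (2)(96500)(2.45)/((8.314)(298)) = 190.85.

ln K = 190.9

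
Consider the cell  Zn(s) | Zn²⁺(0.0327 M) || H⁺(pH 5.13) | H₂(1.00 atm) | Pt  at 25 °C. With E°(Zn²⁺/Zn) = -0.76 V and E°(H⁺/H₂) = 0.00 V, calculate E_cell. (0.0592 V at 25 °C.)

0.50 V

The hydrogen couple is the cathode, so E°_cell = 0.76 V; n = 2.
[H⁺] = 10^(−5.13) = 7.4 × 10^-6 M, and Q = [Zn²⁺]·P(H₂) / [H⁺]^2 = 5.95 × 10^8.
E = E° − (0.0592/2) log Q = 0.76 − (0.0592/2)(8.775) = 0.500 V.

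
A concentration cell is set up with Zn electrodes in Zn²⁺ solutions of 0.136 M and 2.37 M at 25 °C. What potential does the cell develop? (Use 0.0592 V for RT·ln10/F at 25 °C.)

0.037 V

Both half-cells are Zn²⁺/Zn, so E°_cell = 0. The concentrated side is the cathode; the cell reaction moves Zn²⁺ from high to low concentration with n = 2.
Q = [Zn²⁺]_dilute/[Zn²⁺]_conc = 0.136/2.37 = 0.0574.
E = 0 − (0.0592/2) log Q = −(0.0592/2)(-1.241) = 0.0367 V.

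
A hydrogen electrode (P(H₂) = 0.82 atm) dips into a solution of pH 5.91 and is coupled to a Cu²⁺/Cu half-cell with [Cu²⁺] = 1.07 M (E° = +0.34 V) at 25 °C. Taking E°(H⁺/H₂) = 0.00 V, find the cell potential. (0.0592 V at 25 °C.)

0.69 V

The Cu²⁺/Cu couple is the cathode, so E°_cell = 0.34 V; n = 2.
[H⁺] = 10^(−5.91) = 1.2 × 10^-6 M, and Q = [H⁺]^2 / ([Cu²⁺]·P(H₂)) = 1.73 × 10^-12.
E = E° − (0.0592/2) log Q = 0.34 − (0.0592/2)(-11.763) = 0.688 V.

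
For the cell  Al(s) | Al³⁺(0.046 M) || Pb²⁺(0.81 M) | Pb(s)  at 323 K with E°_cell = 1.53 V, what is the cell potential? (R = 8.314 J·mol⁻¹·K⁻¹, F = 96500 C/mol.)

Balancing electrons gives n = 6; the reaction quotient is Q = [Al³⁺]^2/[Pb²⁺]^3 = 0.00398.
E = E° − (RT/nF) ln Q = 1.53 − (8.314×323)/(6×96500) × (-5.526) = 1.530 + 0.026 = 1.556 V.

1.56 V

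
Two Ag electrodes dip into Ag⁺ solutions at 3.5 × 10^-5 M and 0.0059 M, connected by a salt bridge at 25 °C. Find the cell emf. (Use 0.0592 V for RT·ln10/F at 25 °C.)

0.13 V

Both half-cells are Ag⁺/Ag, so E°_cell = 0. The concentrated side is the cathode; the cell reaction moves Ag⁺ from high to low concentration with n = 1.
Q = [Ag⁺]_dilute/[Ag⁺]_conc = 3.5 × 10^-5/0.0059 = 0.00593.
E = 0 − (0.0592/1) log Q = −(0.0592/1)(-2.227) = 0.1318 V.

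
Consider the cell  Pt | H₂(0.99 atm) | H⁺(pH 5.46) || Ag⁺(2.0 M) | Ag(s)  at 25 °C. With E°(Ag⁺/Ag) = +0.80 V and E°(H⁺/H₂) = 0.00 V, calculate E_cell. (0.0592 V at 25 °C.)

The Ag⁺/Ag couple is the cathode, so E°_cell = 0.80 V; n = 2.
[H⁺] = 10^(−5.46) = 3.5 × 10^-6 M, and Q = [H⁺]^2 / ([Ag⁺]^2·P(H₂)) = 3.04 × 10^-12.
E = E° − (0.0592/2) log Q = 0.80 − (0.0592/2)(-11.518) = 1.141 V.

1.14 V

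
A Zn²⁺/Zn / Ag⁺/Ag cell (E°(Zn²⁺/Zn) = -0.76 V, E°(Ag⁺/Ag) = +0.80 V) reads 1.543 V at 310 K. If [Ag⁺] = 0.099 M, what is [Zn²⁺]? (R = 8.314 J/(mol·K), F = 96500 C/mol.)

From the Nernst equation, ln Q = nF(E° − E)/RT = 2×96500×(1.56 − 1.543)/(8.314×310) = 1.273, so Q = 3.57.
With Q = [Zn²⁺]/[Ag⁺]^2 and the known concentrations, [Zn²⁺] in the numerator gives [Zn²⁺] = 0.035 M.

0.035 M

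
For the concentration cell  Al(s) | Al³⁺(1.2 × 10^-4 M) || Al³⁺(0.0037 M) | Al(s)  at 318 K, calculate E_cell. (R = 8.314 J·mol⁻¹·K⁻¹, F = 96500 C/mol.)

Both half-cells are Al³⁺/Al, so E°_cell = 0. The concentrated side is the cathode; the cell reaction moves Al³⁺ from high to low concentration with n = 3.
Q = [Al³⁺]_dilute/[Al³⁺]_conc = 1.2 × 10^-4/0.0037 = 0.0324.
E = 0 − (RT/nF) ln Q = −((8.314×318)/(3×96500))(-3.429) = 0.0313 V.

0.031 V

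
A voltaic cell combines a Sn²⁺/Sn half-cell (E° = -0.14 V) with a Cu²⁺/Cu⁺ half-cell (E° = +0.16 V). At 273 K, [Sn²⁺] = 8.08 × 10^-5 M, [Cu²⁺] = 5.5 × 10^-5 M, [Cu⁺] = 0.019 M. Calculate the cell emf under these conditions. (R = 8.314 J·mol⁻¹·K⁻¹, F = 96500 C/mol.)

0.273 V

The Cu²⁺/Cu⁺ couple has the higher reduction potential and acts as the cathode, so E°_cell = +0.16 − (-0.14) = 0.30 V.
Balancing electrons gives n = 2; the reaction quotient is Q = [Sn²⁺]·[Cu⁺]^2/[Cu²⁺]^2 = 9.64.
E = E° − (RT/nF) ln Q = 0.30 − (8.314×273)/(2×96500) × (2.266) = 0.300 − 0.027 = 0.273 V.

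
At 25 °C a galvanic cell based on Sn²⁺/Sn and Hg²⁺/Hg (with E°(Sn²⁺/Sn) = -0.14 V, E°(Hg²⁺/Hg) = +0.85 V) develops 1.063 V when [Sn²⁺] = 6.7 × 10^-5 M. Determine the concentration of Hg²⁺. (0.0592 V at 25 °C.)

From the Nernst equation, log Q = n(E° − E)/0.0592 = 2(0.99 − 1.063)/0.0592 = -2.466, so Q = 0.00342.
With Q = [Sn²⁺]/[Hg²⁺] and the known concentrations, [Hg²⁺] in the denominator gives [Hg²⁺] = 0.02 M.

0.02 M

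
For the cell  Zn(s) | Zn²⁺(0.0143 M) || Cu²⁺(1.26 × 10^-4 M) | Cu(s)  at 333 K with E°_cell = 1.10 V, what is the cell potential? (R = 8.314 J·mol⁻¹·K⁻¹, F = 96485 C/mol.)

Balancing electrons gives n = 2; the reaction quotient is Q = [Zn²⁺]/[Cu²⁺] = 113.
E = E° − (RT/nF) ln Q = 1.10 − (8.314×333)/(2×96485) × (4.732) = 1.100 − 0.068 = 1.032 V.

1.03 V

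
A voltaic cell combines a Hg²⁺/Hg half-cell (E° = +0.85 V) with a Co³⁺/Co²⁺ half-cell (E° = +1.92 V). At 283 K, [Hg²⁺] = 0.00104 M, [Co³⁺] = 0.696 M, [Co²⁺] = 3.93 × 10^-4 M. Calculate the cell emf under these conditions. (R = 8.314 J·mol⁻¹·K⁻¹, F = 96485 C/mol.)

The Co³⁺/Co²⁺ couple has the higher reduction potential and acts as the cathode, so E°_cell = +1.92 − (+0.85) = 1.07 V.
Balancing electrons gives n = 2; the reaction quotient is Q = [Hg²⁺]·[Co²⁺]^2/[Co³⁺]^2 = 3.32 × 10^-10.
E = E° − (RT/nF) ln Q = 1.07 − (8.314×283)/(2×96485) × (-21.827) = 1.070 + 0.266 = 1.336 V.

1.34 V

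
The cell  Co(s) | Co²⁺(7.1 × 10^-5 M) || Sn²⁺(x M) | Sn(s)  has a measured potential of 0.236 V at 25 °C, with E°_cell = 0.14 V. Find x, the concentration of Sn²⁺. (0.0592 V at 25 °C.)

0.12 M

From the Nernst equation, log Q = n(E° − E)/0.0592 = 2(0.14 − 0.236)/0.0592 = -3.243, so Q = 5.71 × 10^-4.
With Q = [Co²⁺]/[Sn²⁺] and the known concentrations, [Sn²⁺] in the denominator gives [Sn²⁺] = 0.12 M.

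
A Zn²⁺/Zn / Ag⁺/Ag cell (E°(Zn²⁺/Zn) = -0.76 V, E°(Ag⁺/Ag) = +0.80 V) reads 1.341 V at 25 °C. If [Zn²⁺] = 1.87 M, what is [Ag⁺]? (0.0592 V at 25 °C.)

From the Nernst equation, log Q = n(E° − E)/0.0592 = 2(1.56 − 1.341)/0.0592 = 7.399, so Q = 2.5 × 10^7.
With Q = [Zn²⁺]/[Ag⁺]^2 and the known concentrations, [Ag⁺]^2 in the denominator gives [Ag⁺] = 2.7 × 10^-4 M.

2.7 × 10^-4 M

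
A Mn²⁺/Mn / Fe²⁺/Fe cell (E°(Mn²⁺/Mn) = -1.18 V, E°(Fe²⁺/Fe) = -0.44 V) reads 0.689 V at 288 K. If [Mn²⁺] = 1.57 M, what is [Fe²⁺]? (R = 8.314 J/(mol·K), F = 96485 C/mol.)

0.026 M

From the Nernst equation, ln Q = nF(E° − E)/RT = 2×96485×(0.74 − 0.689)/(8.314×288) = 4.110, so Q = 61.0.
With Q = [Mn²⁺]/[Fe²⁺] and the known concentrations, [Fe²⁺] in the denominator gives [Fe²⁺] = 0.026 M.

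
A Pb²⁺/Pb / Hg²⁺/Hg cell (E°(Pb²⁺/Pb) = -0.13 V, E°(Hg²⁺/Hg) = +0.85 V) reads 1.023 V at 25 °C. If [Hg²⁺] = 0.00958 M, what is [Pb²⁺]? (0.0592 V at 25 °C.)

From the Nernst equation, log Q = n(E° − E)/0.0592 = 2(0.98 − 1.023)/0.0592 = -1.453, so Q = 0.0353.
With Q = [Pb²⁺]/[Hg²⁺] and the known concentrations, [Pb²⁺] in the numerator gives [Pb²⁺] = 3.4 × 10^-4 M.

3.4 × 10^-4 M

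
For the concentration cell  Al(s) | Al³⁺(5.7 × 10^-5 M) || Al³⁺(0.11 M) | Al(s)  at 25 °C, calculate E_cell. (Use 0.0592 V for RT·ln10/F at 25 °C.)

0.065 V

Both half-cells are Al³⁺/Al, so E°_cell = 0. The concentrated side is the cathode; the cell reaction moves Al³⁺ from high to low concentration with n = 3.
Q = [Al³⁺]_dilute/[Al³⁺]_conc = 5.7 × 10^-5/0.11 = 5.18 × 10^-4.
E = 0 − (0.0592/3) log Q = −(0.0592/3)(-3.286) = 0.0648 V.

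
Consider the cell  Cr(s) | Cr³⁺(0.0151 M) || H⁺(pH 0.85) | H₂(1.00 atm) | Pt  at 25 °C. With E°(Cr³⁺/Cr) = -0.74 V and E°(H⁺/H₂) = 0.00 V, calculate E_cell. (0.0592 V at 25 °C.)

0.73 V

The hydrogen couple is the cathode, so E°_cell = 0.74 V; n = 6.
[H⁺] = 10^(−0.85) = 0.14 M, and Q = [Cr³⁺]^2·P(H₂)^3 / [H⁺]^6 = 28.7.
E = E° − (0.0592/6) log Q = 0.74 − (0.0592/6)(1.458) = 0.726 V.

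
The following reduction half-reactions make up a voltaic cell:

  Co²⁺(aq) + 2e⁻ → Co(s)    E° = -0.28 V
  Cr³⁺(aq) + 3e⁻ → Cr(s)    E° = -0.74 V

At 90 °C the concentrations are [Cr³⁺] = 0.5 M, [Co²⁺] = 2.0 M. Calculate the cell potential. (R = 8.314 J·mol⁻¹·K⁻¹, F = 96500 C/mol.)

0.478 V

The Co²⁺/Co couple has the higher reduction potential and acts as the cathode, so E°_cell = -0.28 − (-0.74) = 0.46 V.
Balancing electrons gives n = 6; the reaction quotient is Q = [Cr³⁺]^2/[Co²⁺]^3 = 0.0312.
E = E° − (RT/nF) ln Q = 0.46 − (8.314×363)/(6×96500) × (-3.466) = 0.460 + 0.018 = 0.478 V.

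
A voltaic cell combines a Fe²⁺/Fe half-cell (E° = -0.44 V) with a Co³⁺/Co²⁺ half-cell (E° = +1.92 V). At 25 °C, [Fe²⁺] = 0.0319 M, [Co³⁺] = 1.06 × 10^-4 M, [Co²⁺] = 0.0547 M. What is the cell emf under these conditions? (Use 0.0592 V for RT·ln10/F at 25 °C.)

The Co³⁺/Co²⁺ couple has the higher reduction potential and acts as the cathode, so E°_cell = +1.92 − (-0.44) = 2.36 V.
Balancing electrons gives n = 2; the reaction quotient is Q = [Fe²⁺]·[Co²⁺]^2/[Co³⁺]^2 = 8490.
At 25 °C, E = E° − (0.0592/n) log Q = 2.36 − (0.0592/2)(3.929) = 2.360 − 0.116 = 2.244 V.

2.24 V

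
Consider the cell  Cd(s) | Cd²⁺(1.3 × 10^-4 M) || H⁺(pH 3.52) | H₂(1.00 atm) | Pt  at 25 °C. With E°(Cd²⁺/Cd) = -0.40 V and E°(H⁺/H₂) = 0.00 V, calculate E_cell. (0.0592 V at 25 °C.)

0.31 V

The hydrogen couple is the cathode, so E°_cell = 0.40 V; n = 2.
[H⁺] = 10^(−3.52) = 3 × 10^-4 M, and Q = [Cd²⁺]·P(H₂) / [H⁺]^2 = 1430.
E = E° − (0.0592/2) log Q = 0.40 − (0.0592/2)(3.154) = 0.307 V.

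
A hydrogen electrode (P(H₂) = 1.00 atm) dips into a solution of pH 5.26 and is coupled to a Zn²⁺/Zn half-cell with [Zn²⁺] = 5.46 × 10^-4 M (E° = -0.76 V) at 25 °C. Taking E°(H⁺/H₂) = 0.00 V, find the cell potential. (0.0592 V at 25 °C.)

0.55 V

The hydrogen couple is the cathode, so E°_cell = 0.76 V; n = 2.
[H⁺] = 10^(−5.26) = 5.5 × 10^-6 M, and Q = [Zn²⁺]·P(H₂) / [H⁺]^2 = 1.81 × 10^7.
E = E° − (0.0592/2) log Q = 0.76 − (0.0592/2)(7.257) = 0.545 V.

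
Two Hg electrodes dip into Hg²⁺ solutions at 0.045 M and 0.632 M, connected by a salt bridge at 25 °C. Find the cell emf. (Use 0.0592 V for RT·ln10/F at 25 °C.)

0.034 V

Both half-cells are Hg²⁺/Hg, so E°_cell = 0. The concentrated side is the cathode; the cell reaction moves Hg²⁺ from high to low concentration with n = 2.
Q = [Hg²⁺]_dilute/[Hg²⁺]_conc = 0.045/0.632 = 0.0712.
E = 0 − (0.0592/2) log Q = −(0.0592/2)(-1.148) = 0.0340 V.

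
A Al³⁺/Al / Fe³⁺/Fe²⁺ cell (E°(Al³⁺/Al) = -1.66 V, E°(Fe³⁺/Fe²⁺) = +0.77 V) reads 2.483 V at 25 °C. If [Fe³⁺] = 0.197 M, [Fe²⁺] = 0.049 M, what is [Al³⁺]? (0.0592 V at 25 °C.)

0.13 M

From the Nernst equation, log Q = n(E° − E)/0.0592 = 3(2.43 − 2.483)/0.0592 = -2.686, so Q = 0.00206.
With Q = [Al³⁺]·[Fe²⁺]^3/[Fe³⁺]^3 and the known concentrations, [Al³⁺] in the numerator gives [Al³⁺] = 0.13 M.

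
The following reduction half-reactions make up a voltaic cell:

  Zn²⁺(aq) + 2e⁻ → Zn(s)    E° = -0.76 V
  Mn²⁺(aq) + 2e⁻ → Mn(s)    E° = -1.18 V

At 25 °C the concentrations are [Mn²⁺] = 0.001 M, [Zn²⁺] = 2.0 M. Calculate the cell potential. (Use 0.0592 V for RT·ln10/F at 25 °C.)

0.518 V

The Zn²⁺/Zn couple has the higher reduction potential and acts as the cathode, so E°_cell = -0.76 − (-1.18) = 0.42 V.
Balancing electrons gives n = 2; the reaction quotient is Q = [Mn²⁺]/[Zn²⁺] = 5 × 10^-4.
At 25 °C, E = E° − (0.0592/n) log Q = 0.42 − (0.0592/2)(-3.301) = 0.420 + 0.098 = 0.518 V.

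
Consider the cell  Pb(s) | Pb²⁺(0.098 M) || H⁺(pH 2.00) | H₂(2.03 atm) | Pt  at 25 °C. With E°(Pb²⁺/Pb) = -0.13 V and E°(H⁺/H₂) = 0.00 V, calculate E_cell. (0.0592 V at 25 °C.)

The hydrogen couple is the cathode, so E°_cell = 0.13 V; n = 2.
[H⁺] = 10^(−2.00) = 0.010 M, and Q = [Pb²⁺]·P(H₂) / [H⁺]^2 = 1990.
E = E° − (0.0592/2) log Q = 0.13 − (0.0592/2)(3.299) = 0.032 V.

0.032 V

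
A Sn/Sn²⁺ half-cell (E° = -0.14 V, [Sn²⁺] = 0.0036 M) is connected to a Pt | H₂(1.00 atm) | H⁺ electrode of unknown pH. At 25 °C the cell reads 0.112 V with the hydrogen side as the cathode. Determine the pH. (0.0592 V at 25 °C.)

E°_cell = 0.14 V and n = 2.
log Q = n(E° − E)/0.0592 = 2×(0.14 − 0.112)/0.0592 = 0.946.
With Q = [Sn²⁺]·P(H₂) / [H⁺]^2, solving for [H⁺] gives log[H⁺] = -1.695, so pH = 1.69.

pH = 1.69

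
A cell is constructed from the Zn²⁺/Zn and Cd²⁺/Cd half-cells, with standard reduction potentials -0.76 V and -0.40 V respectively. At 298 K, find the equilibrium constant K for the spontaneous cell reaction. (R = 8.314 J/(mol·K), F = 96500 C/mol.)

E°_cell = -0.40 − (-0.76) = 0.36 V, with n = 2 electrons transferred.
At equilibrium E = 0, so the Nernst equation gives ln K = nFE°/RT = (2)(96500)(0.36)/((8.314)(298)) = 28.04.
K = e^28.04 = 1.5 × 10^12.

1.5 × 10^12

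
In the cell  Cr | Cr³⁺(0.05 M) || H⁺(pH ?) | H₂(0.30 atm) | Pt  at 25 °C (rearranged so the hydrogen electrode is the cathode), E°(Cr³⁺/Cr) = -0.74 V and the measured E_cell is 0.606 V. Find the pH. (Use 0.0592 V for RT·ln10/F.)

E°_cell = 0.74 V and n = 6.
log Q = n(E° − E)/0.0592 = 6×(0.74 − 0.606)/0.0592 = 13.581.
With Q = [Cr³⁺]^2·P(H₂)^3 / [H⁺]^6, solving for [H⁺] gives log[H⁺] = -2.959, so pH = 2.96.

pH = 2.96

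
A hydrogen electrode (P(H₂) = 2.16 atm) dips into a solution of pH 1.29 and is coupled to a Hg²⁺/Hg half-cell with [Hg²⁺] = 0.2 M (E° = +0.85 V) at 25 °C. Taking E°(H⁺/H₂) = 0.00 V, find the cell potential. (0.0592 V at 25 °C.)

0.92 V

The Hg²⁺/Hg couple is the cathode, so E°_cell = 0.85 V; n = 2.
[H⁺] = 10^(−1.29) = 0.051 M, and Q = [H⁺]^2 / ([Hg²⁺]·P(H₂)) = 0.00609.
E = E° − (0.0592/2) log Q = 0.85 − (0.0592/2)(-2.215) = 0.916 V.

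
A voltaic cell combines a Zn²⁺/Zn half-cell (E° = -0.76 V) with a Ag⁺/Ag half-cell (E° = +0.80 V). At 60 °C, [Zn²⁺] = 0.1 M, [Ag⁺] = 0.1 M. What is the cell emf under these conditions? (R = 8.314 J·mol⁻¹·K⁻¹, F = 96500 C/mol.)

1.53 V

The Ag⁺/Ag couple has the higher reduction potential and acts as the cathode, so E°_cell = +0.80 − (-0.76) = 1.56 V.
Balancing electrons gives n = 2; the reaction quotient is Q = [Zn²⁺]/[Ag⁺]^2 = 10.0.
E = E° − (RT/nF) ln Q = 1.56 − (8.314×333)/(2×96500) × (2.303) = 1.560 − 0.033 = 1.527 V.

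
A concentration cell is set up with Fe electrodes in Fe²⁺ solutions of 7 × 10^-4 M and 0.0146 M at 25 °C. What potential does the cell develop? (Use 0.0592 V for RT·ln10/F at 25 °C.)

0.039 V

Both half-cells are Fe²⁺/Fe, so E°_cell = 0. The concentrated side is the cathode; the cell reaction moves Fe²⁺ from high to low concentration with n = 2.
Q = [Fe²⁺]_dilute/[Fe²⁺]_conc = 7 × 10^-4/0.0146 = 0.0479.
E = 0 − (0.0592/2) log Q = −(0.0592/2)(-1.319) = 0.0390 V.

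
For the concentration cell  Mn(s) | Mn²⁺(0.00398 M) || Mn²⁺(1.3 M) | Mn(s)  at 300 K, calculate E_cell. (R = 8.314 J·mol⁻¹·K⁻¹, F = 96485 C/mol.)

Both half-cells are Mn²⁺/Mn, so E°_cell = 0. The concentrated side is the cathode; the cell reaction moves Mn²⁺ from high to low concentration with n = 2.
Q = [Mn²⁺]_dilute/[Mn²⁺]_conc = 0.00398/1.3 = 0.00306.
E = 0 − (RT/nF) ln Q = −((8.314×300)/(2×96485))(-5.789) = 0.0748 V.

0.075 V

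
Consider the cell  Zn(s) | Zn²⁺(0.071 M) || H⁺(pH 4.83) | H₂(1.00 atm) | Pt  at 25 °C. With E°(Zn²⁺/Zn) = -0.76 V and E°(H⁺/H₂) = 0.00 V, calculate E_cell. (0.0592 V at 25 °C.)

0.51 V

The hydrogen couple is the cathode, so E°_cell = 0.76 V; n = 2.
[H⁺] = 10^(−4.83) = 1.5 × 10^-5 M, and Q = [Zn²⁺]·P(H₂) / [H⁺]^2 = 3.25 × 10^8.
E = E° − (0.0592/2) log Q = 0.76 − (0.0592/2)(8.511) = 0.508 V.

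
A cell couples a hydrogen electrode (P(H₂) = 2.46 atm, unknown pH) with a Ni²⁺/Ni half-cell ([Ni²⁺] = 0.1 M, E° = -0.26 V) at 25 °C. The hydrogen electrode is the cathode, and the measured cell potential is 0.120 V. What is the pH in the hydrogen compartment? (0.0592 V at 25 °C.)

pH = 2.67

E°_cell = 0.26 V and n = 2.
log Q = n(E° − E)/0.0592 = 2×(0.26 − 0.120)/0.0592 = 4.730.
With Q = [Ni²⁺]·P(H₂) / [H⁺]^2, solving for [H⁺] gives log[H⁺] = -2.669, so pH = 2.67.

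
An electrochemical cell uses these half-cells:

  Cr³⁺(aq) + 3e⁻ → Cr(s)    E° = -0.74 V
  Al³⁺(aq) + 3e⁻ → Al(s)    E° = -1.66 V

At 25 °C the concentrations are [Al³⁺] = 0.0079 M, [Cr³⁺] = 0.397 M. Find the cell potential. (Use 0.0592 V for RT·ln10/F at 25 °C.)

The Cr³⁺/Cr couple has the higher reduction potential and acts as the cathode, so E°_cell = -0.74 − (-1.66) = 0.92 V.
Balancing electrons gives n = 3; the reaction quotient is Q = [Al³⁺]/[Cr³⁺] = 0.0199.
At 25 °C, E = E° − (0.0592/n) log Q = 0.92 − (0.0592/3)(-1.701) = 0.920 + 0.034 = 0.954 V.

0.954 V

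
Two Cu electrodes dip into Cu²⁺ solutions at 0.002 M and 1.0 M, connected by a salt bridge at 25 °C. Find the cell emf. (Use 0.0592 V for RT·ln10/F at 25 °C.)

Both half-cells are Cu²⁺/Cu, so E°_cell = 0. The concentrated side is the cathode; the cell reaction moves Cu²⁺ from high to low concentration with n = 2.
Q = [Cu²⁺]_dilute/[Cu²⁺]_conc = 0.002/1.0 = 0.00200.
E = 0 − (0.0592/2) log Q = −(0.0592/2)(-2.699) = 0.0799 V.

0.080 V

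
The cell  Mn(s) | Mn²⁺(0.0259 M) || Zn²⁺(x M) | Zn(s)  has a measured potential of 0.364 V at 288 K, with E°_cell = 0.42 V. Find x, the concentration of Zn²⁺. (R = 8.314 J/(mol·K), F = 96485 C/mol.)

2.8 × 10^-4 M

From the Nernst equation, ln Q = nF(E° − E)/RT = 2×96485×(0.42 − 0.364)/(8.314×288) = 4.513, so Q = 91.2.
With Q = [Mn²⁺]/[Zn²⁺] and the known concentrations, [Zn²⁺] in the denominator gives [Zn²⁺] = 2.8 × 10^-4 M.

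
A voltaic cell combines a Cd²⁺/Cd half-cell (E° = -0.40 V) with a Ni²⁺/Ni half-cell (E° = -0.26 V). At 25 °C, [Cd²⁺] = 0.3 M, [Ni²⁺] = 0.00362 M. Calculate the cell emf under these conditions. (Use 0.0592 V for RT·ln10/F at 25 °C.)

The Ni²⁺/Ni couple has the higher reduction potential and acts as the cathode, so E°_cell = -0.26 − (-0.40) = 0.14 V.
Balancing electrons gives n = 2; the reaction quotient is Q = [Cd²⁺]/[Ni²⁺] = 82.9.
At 25 °C, E = E° − (0.0592/n) log Q = 0.14 − (0.0592/2)(1.918) = 0.140 − 0.057 = 0.083 V.

0.083 V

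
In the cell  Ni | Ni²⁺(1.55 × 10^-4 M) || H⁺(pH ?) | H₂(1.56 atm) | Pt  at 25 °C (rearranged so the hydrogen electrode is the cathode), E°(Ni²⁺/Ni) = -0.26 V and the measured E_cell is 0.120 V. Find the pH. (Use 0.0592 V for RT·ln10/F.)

E°_cell = 0.26 V and n = 2.
log Q = n(E° − E)/0.0592 = 2×(0.26 − 0.120)/0.0592 = 4.730.
With Q = [Ni²⁺]·P(H₂) / [H⁺]^2, solving for [H⁺] gives log[H⁺] = -4.173, so pH = 4.17.

pH = 4.17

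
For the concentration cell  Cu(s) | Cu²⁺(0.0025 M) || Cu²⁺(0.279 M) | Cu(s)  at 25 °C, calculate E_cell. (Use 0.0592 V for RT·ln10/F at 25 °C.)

Both half-cells are Cu²⁺/Cu, so E°_cell = 0. The concentrated side is the cathode; the cell reaction moves Cu²⁺ from high to low concentration with n = 2.
Q = [Cu²⁺]_dilute/[Cu²⁺]_conc = 0.0025/0.279 = 0.00896.
E = 0 − (0.0592/2) log Q = −(0.0592/2)(-2.048) = 0.0606 V.

0.061 V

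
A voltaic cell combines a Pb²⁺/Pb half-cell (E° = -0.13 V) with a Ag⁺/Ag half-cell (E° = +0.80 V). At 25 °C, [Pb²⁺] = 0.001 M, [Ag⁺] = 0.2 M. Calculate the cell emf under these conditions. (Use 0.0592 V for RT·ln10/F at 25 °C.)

The Ag⁺/Ag couple has the higher reduction potential and acts as the cathode, so E°_cell = +0.80 − (-0.13) = 0.93 V.
Balancing electrons gives n = 2; the reaction quotient is Q = [Pb²⁺]/[Ag⁺]^2 = 0.0250.
At 25 °C, E = E° − (0.0592/n) log Q = 0.93 − (0.0592/2)(-1.602) = 0.930 + 0.047 = 0.977 V.

0.977 V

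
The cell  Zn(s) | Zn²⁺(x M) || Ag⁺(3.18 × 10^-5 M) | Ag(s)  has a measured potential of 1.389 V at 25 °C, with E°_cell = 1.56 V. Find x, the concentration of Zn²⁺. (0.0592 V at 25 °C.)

6.1 × 10^-4 M

From the Nernst equation, log Q = n(E° − E)/0.0592 = 2(1.56 − 1.389)/0.0592 = 5.777, so Q = 5.98 × 10^5.
With Q = [Zn²⁺]/[Ag⁺]^2 and the known concentrations, [Zn²⁺] in the numerator gives [Zn²⁺] = 6.1 × 10^-4 M.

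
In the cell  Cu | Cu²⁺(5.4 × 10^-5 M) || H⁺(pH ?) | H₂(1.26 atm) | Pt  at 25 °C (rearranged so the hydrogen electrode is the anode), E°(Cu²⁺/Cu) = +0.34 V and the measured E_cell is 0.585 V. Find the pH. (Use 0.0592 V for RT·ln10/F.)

pH = 6.22

E°_cell = 0.34 V and n = 2.
log Q = n(E° − E)/0.0592 = 2×(0.34 − 0.585)/0.0592 = -8.277.
With Q = [H⁺]^2 / ([Cu²⁺]·P(H₂)), solving for [H⁺] gives log[H⁺] = -6.222, so pH = 6.22.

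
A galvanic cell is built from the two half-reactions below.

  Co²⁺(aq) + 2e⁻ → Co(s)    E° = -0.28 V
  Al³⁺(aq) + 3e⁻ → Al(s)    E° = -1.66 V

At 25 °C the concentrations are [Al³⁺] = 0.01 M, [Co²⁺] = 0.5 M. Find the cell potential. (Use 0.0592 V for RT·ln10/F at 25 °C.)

The Co²⁺/Co couple has the higher reduction potential and acts as the cathode, so E°_cell = -0.28 − (-1.66) = 1.38 V.
Balancing electrons gives n = 6; the reaction quotient is Q = [Al³⁺]^2/[Co²⁺]^3 = 8 × 10^-4.
At 25 °C, E = E° − (0.0592/n) log Q = 1.38 − (0.0592/6)(-3.097) = 1.380 + 0.031 = 1.411 V.

1.41 V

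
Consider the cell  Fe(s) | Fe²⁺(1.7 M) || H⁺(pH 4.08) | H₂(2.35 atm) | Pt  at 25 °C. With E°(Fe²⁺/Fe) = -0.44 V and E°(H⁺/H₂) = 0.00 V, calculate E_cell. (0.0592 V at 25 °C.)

The hydrogen couple is the cathode, so E°_cell = 0.44 V; n = 2.
[H⁺] = 10^(−4.08) = 8.3 × 10^-5 M, and Q = [Fe²⁺]·P(H₂) / [H⁺]^2 = 5.77 × 10^8.
E = E° − (0.0592/2) log Q = 0.44 − (0.0592/2)(8.762) = 0.181 V.

0.18 V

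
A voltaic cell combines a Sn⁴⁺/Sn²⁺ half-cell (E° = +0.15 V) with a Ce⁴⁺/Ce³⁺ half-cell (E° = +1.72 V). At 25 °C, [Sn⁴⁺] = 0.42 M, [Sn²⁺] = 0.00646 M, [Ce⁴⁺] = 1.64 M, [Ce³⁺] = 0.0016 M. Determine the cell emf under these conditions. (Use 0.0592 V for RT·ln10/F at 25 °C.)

1.69 V

The Ce⁴⁺/Ce³⁺ couple has the higher reduction potential and acts as the cathode, so E°_cell = +1.72 − (+0.15) = 1.57 V.
Balancing electrons gives n = 2; the reaction quotient is Q = [Sn⁴⁺]·[Ce³⁺]^2/([Sn²⁺]·[Ce⁴⁺]^2) = 6.19 × 10^-5.
At 25 °C, E = E° − (0.0592/n) log Q = 1.57 − (0.0592/2)(-4.208) = 1.570 + 0.125 = 1.695 V.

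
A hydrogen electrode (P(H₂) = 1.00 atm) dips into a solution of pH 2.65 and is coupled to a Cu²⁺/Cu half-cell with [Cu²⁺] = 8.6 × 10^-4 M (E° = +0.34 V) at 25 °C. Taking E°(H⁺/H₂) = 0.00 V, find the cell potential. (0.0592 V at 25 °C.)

0.41 V

The Cu²⁺/Cu couple is the cathode, so E°_cell = 0.34 V; n = 2.
[H⁺] = 10^(−2.65) = 0.0022 M, and Q = [H⁺]^2 / ([Cu²⁺]·P(H₂)) = 0.00583.
E = E° − (0.0592/2) log Q = 0.34 − (0.0592/2)(-2.234) = 0.406 V.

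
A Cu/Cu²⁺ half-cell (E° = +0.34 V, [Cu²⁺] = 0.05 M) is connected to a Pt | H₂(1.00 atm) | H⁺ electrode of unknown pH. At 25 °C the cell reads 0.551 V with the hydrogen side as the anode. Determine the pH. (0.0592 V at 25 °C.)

E°_cell = 0.34 V and n = 2.
log Q = n(E° − E)/0.0592 = 2×(0.34 − 0.551)/0.0592 = -7.128.
With Q = [H⁺]^2 / ([Cu²⁺]·P(H₂)), solving for [H⁺] gives log[H⁺] = -4.215, so pH = 4.21.

pH = 4.21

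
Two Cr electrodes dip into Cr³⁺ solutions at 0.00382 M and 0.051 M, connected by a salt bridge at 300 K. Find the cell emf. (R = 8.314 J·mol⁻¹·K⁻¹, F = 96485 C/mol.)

Both half-cells are Cr³⁺/Cr, so E°_cell = 0. The concentrated side is the cathode; the cell reaction moves Cr³⁺ from high to low concentration with n = 3.
Q = [Cr³⁺]_dilute/[Cr³⁺]_conc = 0.00382/0.051 = 0.0749.
E = 0 − (RT/nF) ln Q = −((8.314×300)/(3×96485))(-2.592) = 0.0223 V.

0.022 V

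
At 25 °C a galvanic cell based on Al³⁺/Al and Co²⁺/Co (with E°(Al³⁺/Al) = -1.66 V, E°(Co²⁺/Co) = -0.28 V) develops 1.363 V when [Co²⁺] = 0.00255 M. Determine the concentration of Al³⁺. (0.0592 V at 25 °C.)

From the Nernst equation, log Q = n(E° − E)/0.0592 = 6(1.38 − 1.363)/0.0592 = 1.723, so Q = 52.8.
With Q = [Al³⁺]^2/[Co²⁺]^3 and the known concentrations, [Al³⁺]^2 in the numerator gives [Al³⁺] = 9.4 × 10^-4 M.

9.4 × 10^-4 M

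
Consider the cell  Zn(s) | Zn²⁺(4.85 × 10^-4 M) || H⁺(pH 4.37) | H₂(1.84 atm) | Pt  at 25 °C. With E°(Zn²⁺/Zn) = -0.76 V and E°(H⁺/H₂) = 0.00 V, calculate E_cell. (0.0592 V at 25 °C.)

The hydrogen couple is the cathode, so E°_cell = 0.76 V; n = 2.
[H⁺] = 10^(−4.37) = 4.3 × 10^-5 M, and Q = [Zn²⁺]·P(H₂) / [H⁺]^2 = 4.9 × 10^5.
E = E° − (0.0592/2) log Q = 0.76 − (0.0592/2)(5.691) = 0.592 V.

0.59 V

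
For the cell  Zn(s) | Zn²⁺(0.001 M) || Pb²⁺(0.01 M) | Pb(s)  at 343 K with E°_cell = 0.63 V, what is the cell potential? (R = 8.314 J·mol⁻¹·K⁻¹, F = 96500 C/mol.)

0.664 V

Balancing electrons gives n = 2; the reaction quotient is Q = [Zn²⁺]/[Pb²⁺] = 0.100.
E = E° − (RT/nF) ln Q = 0.63 − (8.314×343)/(2×96500) × (-2.303) = 0.630 + 0.034 = 0.664 V.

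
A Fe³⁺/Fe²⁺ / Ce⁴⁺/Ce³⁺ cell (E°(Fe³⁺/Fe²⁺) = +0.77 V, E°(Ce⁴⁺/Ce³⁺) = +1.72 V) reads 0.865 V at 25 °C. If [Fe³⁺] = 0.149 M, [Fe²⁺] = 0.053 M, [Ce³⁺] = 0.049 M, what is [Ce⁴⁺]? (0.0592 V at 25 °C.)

From the Nernst equation, log Q = n(E° − E)/0.0592 = 1(0.95 − 0.865)/0.0592 = 1.436, so Q = 27.3.
With Q = [Fe³⁺]·[Ce³⁺]/([Fe²⁺]·[Ce⁴⁺]) and the known concentrations, [Ce⁴⁺] in the denominator gives [Ce⁴⁺] = 0.0051 M.

0.0051 M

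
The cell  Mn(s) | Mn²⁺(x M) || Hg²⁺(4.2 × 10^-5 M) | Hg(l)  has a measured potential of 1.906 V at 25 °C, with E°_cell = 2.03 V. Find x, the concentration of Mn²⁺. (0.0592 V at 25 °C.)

0.65 M

From the Nernst equation, log Q = n(E° − E)/0.0592 = 2(2.03 − 1.906)/0.0592 = 4.189, so Q = 1.55 × 10^4.
With Q = [Mn²⁺]/[Hg²⁺] and the known concentrations, [Mn²⁺] in the numerator gives [Mn²⁺] = 0.65 M.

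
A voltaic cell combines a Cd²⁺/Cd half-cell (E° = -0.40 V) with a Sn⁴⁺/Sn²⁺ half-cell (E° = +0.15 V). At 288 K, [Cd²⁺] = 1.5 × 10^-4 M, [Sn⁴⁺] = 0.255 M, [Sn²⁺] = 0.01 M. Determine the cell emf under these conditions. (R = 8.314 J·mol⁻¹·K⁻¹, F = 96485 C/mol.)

0.699 V

The Sn⁴⁺/Sn²⁺ couple has the higher reduction potential and acts as the cathode, so E°_cell = +0.15 − (-0.40) = 0.55 V.
Balancing electrons gives n = 2; the reaction quotient is Q = [Cd²⁺]·[Sn²⁺]/[Sn⁴⁺] = 5.88 × 10^-6.
E = E° − (RT/nF) ln Q = 0.55 − (8.314×288)/(2×96485) × (-12.044) = 0.550 + 0.149 = 0.699 V.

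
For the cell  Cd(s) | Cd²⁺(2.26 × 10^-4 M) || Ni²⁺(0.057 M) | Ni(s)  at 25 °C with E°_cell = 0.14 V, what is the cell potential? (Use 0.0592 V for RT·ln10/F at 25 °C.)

0.211 V

Balancing electrons gives n = 2; the reaction quotient is Q = [Cd²⁺]/[Ni²⁺] = 0.00396.
At 25 °C, E = E° − (0.0592/n) log Q = 0.14 − (0.0592/2)(-2.402) = 0.140 + 0.071 = 0.211 V.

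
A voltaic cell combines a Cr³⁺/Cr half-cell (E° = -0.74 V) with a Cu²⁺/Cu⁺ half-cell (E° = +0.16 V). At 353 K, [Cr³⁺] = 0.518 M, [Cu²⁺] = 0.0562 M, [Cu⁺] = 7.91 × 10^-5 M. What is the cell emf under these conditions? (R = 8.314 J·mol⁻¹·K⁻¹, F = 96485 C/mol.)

1.11 V

The Cu²⁺/Cu⁺ couple has the higher reduction potential and acts as the cathode, so E°_cell = +0.16 − (-0.74) = 0.90 V.
Balancing electrons gives n = 3; the reaction quotient is Q = [Cr³⁺]·[Cu⁺]^3/[Cu²⁺]^3 = 1.44 × 10^-9.
E = E° − (RT/nF) ln Q = 0.90 − (8.314×353)/(3×96485) × (-20.356) = 0.900 + 0.206 = 1.106 V.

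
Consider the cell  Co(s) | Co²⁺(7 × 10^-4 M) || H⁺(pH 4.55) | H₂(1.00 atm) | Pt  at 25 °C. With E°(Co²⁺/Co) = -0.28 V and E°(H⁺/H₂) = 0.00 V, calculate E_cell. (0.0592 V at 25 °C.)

0.10 V

The hydrogen couple is the cathode, so E°_cell = 0.28 V; n = 2.
[H⁺] = 10^(−4.55) = 2.8 × 10^-5 M, and Q = [Co²⁺]·P(H₂) / [H⁺]^2 = 8.81 × 10^5.
E = E° − (0.0592/2) log Q = 0.28 − (0.0592/2)(5.945) = 0.104 V.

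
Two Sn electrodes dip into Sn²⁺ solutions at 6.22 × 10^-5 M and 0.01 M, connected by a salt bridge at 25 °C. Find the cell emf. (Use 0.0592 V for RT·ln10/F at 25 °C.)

0.065 V

Both half-cells are Sn²⁺/Sn, so E°_cell = 0. The concentrated side is the cathode; the cell reaction moves Sn²⁺ from high to low concentration with n = 2.
Q = [Sn²⁺]_dilute/[Sn²⁺]_conc = 6.22 × 10^-5/0.01 = 0.00622.
E = 0 − (0.0592/2) log Q = −(0.0592/2)(-2.206) = 0.0653 V.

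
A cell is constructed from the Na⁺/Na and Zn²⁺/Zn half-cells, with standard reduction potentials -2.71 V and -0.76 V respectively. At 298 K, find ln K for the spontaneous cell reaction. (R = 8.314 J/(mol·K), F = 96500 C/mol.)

E°_cell = -0.76 − (-2.71) = 1.95 V, with n = 2 electrons transferred.
At equilibrium E = 0, so the Nernst equation gives ln K = nFE°/RT = (2)(96500)(1.95)/((8.314)(298)) = 151.90.

ln K = 151.9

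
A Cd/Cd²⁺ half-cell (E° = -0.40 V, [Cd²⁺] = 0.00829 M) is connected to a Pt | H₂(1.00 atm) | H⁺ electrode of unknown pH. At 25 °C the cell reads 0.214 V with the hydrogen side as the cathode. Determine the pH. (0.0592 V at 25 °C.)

pH = 4.18

E°_cell = 0.40 V and n = 2.
log Q = n(E° − E)/0.0592 = 2×(0.40 − 0.214)/0.0592 = 6.284.
With Q = [Cd²⁺]·P(H₂) / [H⁺]^2, solving for [H⁺] gives log[H⁺] = -4.183, so pH = 4.18.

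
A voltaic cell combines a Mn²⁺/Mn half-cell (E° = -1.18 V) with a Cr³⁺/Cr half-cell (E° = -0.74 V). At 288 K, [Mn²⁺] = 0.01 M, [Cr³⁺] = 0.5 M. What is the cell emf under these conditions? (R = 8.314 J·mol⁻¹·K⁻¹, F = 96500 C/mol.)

0.491 V

The Cr³⁺/Cr couple has the higher reduction potential and acts as the cathode, so E°_cell = -0.74 − (-1.18) = 0.44 V.
Balancing electrons gives n = 6; the reaction quotient is Q = [Mn²⁺]^3/[Cr³⁺]^2 = 4 × 10^-6.
E = E° − (RT/nF) ln Q = 0.44 − (8.314×288)/(6×96500) × (-12.429) = 0.440 + 0.051 = 0.491 V.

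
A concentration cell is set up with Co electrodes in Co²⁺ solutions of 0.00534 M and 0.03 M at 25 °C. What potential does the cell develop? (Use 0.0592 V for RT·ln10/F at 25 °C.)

Both half-cells are Co²⁺/Co, so E°_cell = 0. The concentrated side is the cathode; the cell reaction moves Co²⁺ from high to low concentration with n = 2.
Q = [Co²⁺]_dilute/[Co²⁺]_conc = 0.00534/0.03 = 0.178.
E = 0 − (0.0592/2) log Q = −(0.0592/2)(-0.750) = 0.0222 V.

0.022 V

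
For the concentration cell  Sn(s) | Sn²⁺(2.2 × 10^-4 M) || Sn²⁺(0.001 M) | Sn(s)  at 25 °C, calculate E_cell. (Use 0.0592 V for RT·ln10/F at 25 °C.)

0.019 V

Both half-cells are Sn²⁺/Sn, so E°_cell = 0. The concentrated side is the cathode; the cell reaction moves Sn²⁺ from high to low concentration with n = 2.
Q = [Sn²⁺]_dilute/[Sn²⁺]_conc = 2.2 × 10^-4/0.001 = 0.220.
E = 0 − (0.0592/2) log Q = −(0.0592/2)(-0.658) = 0.0195 V.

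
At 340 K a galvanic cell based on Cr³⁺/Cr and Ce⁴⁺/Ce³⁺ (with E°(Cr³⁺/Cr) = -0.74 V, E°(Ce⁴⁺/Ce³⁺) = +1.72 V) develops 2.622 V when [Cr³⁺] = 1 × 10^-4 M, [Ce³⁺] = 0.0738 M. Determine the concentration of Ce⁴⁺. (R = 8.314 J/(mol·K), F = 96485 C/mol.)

From the Nernst equation, ln Q = nF(E° − E)/RT = 3×96485×(2.46 − 2.622)/(8.314×340) = -16.589, so Q = 6.25 × 10^-8.
With Q = [Cr³⁺]·[Ce³⁺]^3/[Ce⁴⁺]^3 and the known concentrations, [Ce⁴⁺]^3 in the denominator gives [Ce⁴⁺] = 0.86 M.

0.86 M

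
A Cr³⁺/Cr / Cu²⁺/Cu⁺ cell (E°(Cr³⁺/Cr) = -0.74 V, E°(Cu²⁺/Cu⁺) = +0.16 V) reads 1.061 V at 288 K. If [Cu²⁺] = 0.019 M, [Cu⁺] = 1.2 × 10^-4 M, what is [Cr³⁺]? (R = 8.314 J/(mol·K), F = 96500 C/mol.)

From the Nernst equation, ln Q = nF(E° − E)/RT = 3×96500×(0.90 − 1.061)/(8.314×288) = -19.466, so Q = 3.52 × 10^-9.
With Q = [Cr³⁺]·[Cu⁺]^3/[Cu²⁺]^3 and the known concentrations, [Cr³⁺] in the numerator gives [Cr³⁺] = 0.014 M.

0.014 M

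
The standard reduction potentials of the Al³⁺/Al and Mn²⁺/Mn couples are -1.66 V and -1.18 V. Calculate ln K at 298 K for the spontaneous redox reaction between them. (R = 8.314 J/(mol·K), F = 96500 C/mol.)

ln K = 112.2

E°_cell = -1.18 − (-1.66) = 0.48 V, with n = 6 electrons transferred.
At equilibrium E = 0, so the Nernst equation gives ln K = nFE°/RT = (6)(96500)(0.48)/((8.314)(298)) = 112.17.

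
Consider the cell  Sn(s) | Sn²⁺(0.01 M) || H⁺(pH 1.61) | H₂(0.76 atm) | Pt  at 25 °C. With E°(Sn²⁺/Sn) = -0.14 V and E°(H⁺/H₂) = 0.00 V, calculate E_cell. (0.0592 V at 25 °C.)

0.11 V

The hydrogen couple is the cathode, so E°_cell = 0.14 V; n = 2.
[H⁺] = 10^(−1.61) = 0.025 M, and Q = [Sn²⁺]·P(H₂) / [H⁺]^2 = 12.6.
E = E° − (0.0592/2) log Q = 0.14 − (0.0592/2)(1.101) = 0.107 V.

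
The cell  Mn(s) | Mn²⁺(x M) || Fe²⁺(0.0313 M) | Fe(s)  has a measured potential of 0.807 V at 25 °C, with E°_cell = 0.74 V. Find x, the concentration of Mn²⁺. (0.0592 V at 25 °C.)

1.7 × 10^-4 M

From the Nernst equation, log Q = n(E° − E)/0.0592 = 2(0.74 − 0.807)/0.0592 = -2.264, so Q = 0.00545.
With Q = [Mn²⁺]/[Fe²⁺] and the known concentrations, [Mn²⁺] in the numerator gives [Mn²⁺] = 1.7 × 10^-4 M.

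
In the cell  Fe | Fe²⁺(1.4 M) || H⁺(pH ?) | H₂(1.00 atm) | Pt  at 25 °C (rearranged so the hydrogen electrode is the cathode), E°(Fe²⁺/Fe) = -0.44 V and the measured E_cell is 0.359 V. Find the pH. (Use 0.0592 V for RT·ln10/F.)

E°_cell = 0.44 V and n = 2.
log Q = n(E° − E)/0.0592 = 2×(0.44 − 0.359)/0.0592 = 2.736.
With Q = [Fe²⁺]·P(H₂) / [H⁺]^2, solving for [H⁺] gives log[H⁺] = -1.295, so pH = 1.30.

pH = 1.30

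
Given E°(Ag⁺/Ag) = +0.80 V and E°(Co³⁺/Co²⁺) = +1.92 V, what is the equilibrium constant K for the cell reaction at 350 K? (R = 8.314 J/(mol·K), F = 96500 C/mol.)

E°_cell = +1.92 − (+0.80) = 1.12 V, with n = 1 electron transferred.
At equilibrium E = 0, so the Nernst equation gives ln K = nFE°/RT = (1)(96500)(1.12)/((8.314)(350)) = 37.14.
K = e^37.14 = 1.4 × 10^16.

1.4 × 10^16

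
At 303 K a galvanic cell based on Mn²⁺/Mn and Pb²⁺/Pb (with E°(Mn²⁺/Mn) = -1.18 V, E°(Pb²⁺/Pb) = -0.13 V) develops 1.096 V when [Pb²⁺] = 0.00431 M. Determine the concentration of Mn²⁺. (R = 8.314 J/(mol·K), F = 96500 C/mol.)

From the Nernst equation, ln Q = nF(E° − E)/RT = 2×96500×(1.05 − 1.096)/(8.314×303) = -3.524, so Q = 0.0295.
With Q = [Mn²⁺]/[Pb²⁺] and the known concentrations, [Mn²⁺] in the numerator gives [Mn²⁺] = 1.3 × 10^-4 M.

1.3 × 10^-4 M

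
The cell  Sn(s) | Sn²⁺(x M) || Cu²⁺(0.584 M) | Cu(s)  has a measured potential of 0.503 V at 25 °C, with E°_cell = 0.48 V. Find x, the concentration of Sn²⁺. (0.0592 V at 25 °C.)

From the Nernst equation, log Q = n(E° − E)/0.0592 = 2(0.48 − 0.503)/0.0592 = -0.777, so Q = 0.167.
With Q = [Sn²⁺]/[Cu²⁺] and the known concentrations, [Sn²⁺] in the numerator gives [Sn²⁺] = 0.098 M.

0.098 M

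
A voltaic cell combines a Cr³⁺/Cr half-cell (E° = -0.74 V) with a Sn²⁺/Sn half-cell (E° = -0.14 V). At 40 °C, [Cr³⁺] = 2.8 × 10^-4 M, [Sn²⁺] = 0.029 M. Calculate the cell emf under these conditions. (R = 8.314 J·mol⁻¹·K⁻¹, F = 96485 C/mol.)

The Sn²⁺/Sn couple has the higher reduction potential and acts as the cathode, so E°_cell = -0.14 − (-0.74) = 0.60 V.
Balancing electrons gives n = 6; the reaction quotient is Q = [Cr³⁺]^2/[Sn²⁺]^3 = 0.00321.
E = E° − (RT/nF) ln Q = 0.60 − (8.314×313)/(6×96485) × (-5.740) = 0.600 + 0.026 = 0.626 V.

0.626 V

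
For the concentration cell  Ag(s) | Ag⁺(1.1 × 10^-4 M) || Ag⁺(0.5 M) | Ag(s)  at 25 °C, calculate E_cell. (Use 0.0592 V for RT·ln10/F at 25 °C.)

0.22 V

Both half-cells are Ag⁺/Ag, so E°_cell = 0. The concentrated side is the cathode; the cell reaction moves Ag⁺ from high to low concentration with n = 1.
Q = [Ag⁺]_dilute/[Ag⁺]_conc = 1.1 × 10^-4/0.5 = 2.2 × 10^-4.
E = 0 − (0.0592/1) log Q = −(0.0592/1)(-3.658) = 0.2166 V.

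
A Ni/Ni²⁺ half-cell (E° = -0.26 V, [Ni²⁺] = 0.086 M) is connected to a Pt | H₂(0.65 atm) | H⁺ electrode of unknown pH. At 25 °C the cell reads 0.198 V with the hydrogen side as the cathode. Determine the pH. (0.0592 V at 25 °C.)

E°_cell = 0.26 V and n = 2.
log Q = n(E° − E)/0.0592 = 2×(0.26 − 0.198)/0.0592 = 2.095.
With Q = [Ni²⁺]·P(H₂) / [H⁺]^2, solving for [H⁺] gives log[H⁺] = -1.674, so pH = 1.67.

pH = 1.67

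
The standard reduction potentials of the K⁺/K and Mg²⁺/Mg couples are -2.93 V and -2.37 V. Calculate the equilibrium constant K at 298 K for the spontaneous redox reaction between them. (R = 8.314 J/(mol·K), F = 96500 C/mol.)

8.8 × 10^18

E°_cell = -2.37 − (-2.93) = 0.56 V, with n = 2 electrons transferred.
At equilibrium E = 0, so the Nernst equation gives ln K = nFE°/RT = (2)(96500)(0.56)/((8.314)(298)) = 43.62.
K = e^43.62 = 8.8 × 10^18.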